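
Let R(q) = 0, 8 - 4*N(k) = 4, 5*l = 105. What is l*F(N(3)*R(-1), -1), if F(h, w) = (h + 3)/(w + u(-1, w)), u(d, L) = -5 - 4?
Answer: -63/10 ≈ -6.3000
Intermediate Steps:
l = 21 (l = (⅕)*105 = 21)
N(k) = 1 (N(k) = 2 - ¼*4 = 2 - 1 = 1)
u(d, L) = -9
F(h, w) = (3 + h)/(-9 + w) (F(h, w) = (h + 3)/(w - 9) = (3 + h)/(-9 + w))
l*F(N(3)*R(-1), -1) = 21*((3 + 1*0)/(-9 - 1)) = 21*((3 + 0)/(-10)) = 21*(-⅒*3) = 21*(-3/10) = -63/10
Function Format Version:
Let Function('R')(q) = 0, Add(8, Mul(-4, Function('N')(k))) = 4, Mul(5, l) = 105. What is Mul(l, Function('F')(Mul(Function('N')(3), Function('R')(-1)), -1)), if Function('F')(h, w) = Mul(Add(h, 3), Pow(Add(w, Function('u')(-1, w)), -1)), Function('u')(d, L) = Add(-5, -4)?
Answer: Rational(-63, 10) ≈ -6.3000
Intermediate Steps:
l = 21 (l = Mul(Rational(1, 5), 105) = 21)
Function('N')(k) = 1 (Function('N')(k) = Add(2, Mul(Rational(-1, 4), 4)) = Add(2, -1) = 1)
Function('u')(d, L) = -9
Function('F')(h, w) = Mul(Pow(Add(-9, w), -1), Add(3, h)) (Function('F')(h, w) = Mul(Add(h, 3), Pow(Add(w, -9), -1)) = Mul(Add(3, h), Pow(Add(-9, w), -1)) = Mul(Pow(Add(-9, w), -1), Add(3, h)))
Mul(l, Function('F')(Mul(Function('N')(3), Function('R')(-1)), -1)) = Mul(21, Mul(Pow(Add(-9, -1), -1), Add(3, Mul(1, 0)))) = Mul(21, Mul(Pow(-10, -1), Add(3, 0))) = Mul(21, Mul(Rational(-1, 10), 3)) = Mul(21, Rational(-3, 10)) = Rational(-63, 10)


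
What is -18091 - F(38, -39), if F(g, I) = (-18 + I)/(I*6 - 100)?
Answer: -6042451/334 ≈ -18091.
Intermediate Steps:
F(g, I) = (-18 + I)/(-100 + 6*I) (F(g, I) = (-18 + I)/(6*I - 100) = (-18 + I)/(-100 + 6*I))
-18091 - F(38, -39) = -18091 - (-18 - 39)/(2*(-50 + 3*(-39))) = -18091 - (-57)/(2*(-50 - 117)) = -18091 - (-57)/(2*(-167)) = -18091 - (-1)*(-57)/(2*167) = -18091 - 1*57/334 = -18091 - 57/334 = -6042451/334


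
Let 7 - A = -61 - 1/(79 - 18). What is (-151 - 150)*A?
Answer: -1248849/61 ≈ -20473.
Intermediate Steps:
A = 4149/61 (A = 7 - (-61 - 1/(79 - 18)) = 7 - (-61 - 1/61) = 7 - 1*(-3722/61) = 7 + 3722/61 = 4149/61 ≈ 68.016)
(-151 - 150)*A = (-151 - 150)*(4149/61) = -301*4149/61 = -1248849/61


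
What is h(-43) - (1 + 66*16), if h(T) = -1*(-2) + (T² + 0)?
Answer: 794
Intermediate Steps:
h(T) = 2 + T²
h(-43) - (1 + 66*16) = (2 + (-43)²) - (1 + 66*16) = (2 + 1849) - (1 + 1056) = 1851 - 1*1057 = 1851 - 1057 = 794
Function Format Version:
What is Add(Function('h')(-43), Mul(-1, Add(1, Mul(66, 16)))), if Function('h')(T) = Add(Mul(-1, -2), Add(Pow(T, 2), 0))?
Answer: 794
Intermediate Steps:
Function('h')(T) = Add(2, Pow(T, 2))
Add(Function('h')(-43), Mul(-1, Add(1, Mul(66, 16)))) = Add(Add(2, Pow(-43, 2)), Mul(-1, Add(1, Mul(66, 16)))) = Add(Add(2, 1849), Mul(-1, Add(1, 1056))) = Add(1851, Mul(-1, 1057)) = Add(1851, -1057) = 794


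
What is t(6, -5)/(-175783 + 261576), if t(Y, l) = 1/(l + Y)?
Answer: 1/85793 ≈ 1.1656e-5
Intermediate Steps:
t(Y, l) = 1/(Y + l)
t(6, -5)/(-175783 + 261576) = 1/((6 - 5)*(-175783 + 261576)) = 1/(1*85793) = 1*(1/85793) = 1/85793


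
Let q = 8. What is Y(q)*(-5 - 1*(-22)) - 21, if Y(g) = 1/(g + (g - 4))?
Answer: -235/12 ≈ -19.583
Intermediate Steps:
Y(g) = 1/(-4 + 2*g) (Y(g) = 1/(g + (-4 + g)) = 1/(-4 + 2*g))
Y(q)*(-5 - 1*(-22)) - 21 = (1/(2*(-2 + 8)))*(-5 - 1*(-22)) - 21 = ((½)/6)*(-5 + 22) - 21 = ((½)*(⅙))*17 - 21 = (1/12)*17 - 21 = 17/12 - 21 = -235/12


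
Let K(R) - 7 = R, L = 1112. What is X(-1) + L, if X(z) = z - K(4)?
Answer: 1100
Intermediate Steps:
K(R) = 7 + R
X(z) = -11 + z (X(z) = z - (7 + 4) = z - 1*11 = z - 11 = -11 + z)
X(-1) + L = (-11 - 1) + 1112 = -12 + 1112 = 1100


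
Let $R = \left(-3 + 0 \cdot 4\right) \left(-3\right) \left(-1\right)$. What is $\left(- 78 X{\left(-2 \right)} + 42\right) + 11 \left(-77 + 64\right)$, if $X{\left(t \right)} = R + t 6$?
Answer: $1537$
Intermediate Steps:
$R = -9$ ($R = \left(-3 + 0\right) \left(-3\right) \left(-1\right) = \left(-3\right) \left(-3\right) \left(-1\right) = 9 \left(-1\right) = -9$)
$X{\left(t \right)} = -9 + 6 t$ ($X{\left(t \right)} = -9 + t 6 = -9 + 6 t$)
$\left(- 78 X{\left(-2 \right)} + 42\right) + 11 \left(-77 + 64\right) = \left(- 78 \left(-9 + 6 \left(-2\right)\right) + 42\right) + 11 \left(-77 + 64\right) = \left(- 78 \left(-9 - 12\right) + 42\right) + 11 \left(-13\right) = \left(\left(-78\right) \left(-21\right) + 42\right) - 143 = \left(1638 + 42\right) - 143 = 1680 - 143 = 1537$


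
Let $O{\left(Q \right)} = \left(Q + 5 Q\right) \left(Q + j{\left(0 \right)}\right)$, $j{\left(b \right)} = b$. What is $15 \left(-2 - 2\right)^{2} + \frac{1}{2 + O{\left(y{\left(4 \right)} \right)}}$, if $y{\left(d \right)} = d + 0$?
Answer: $\frac{23521}{98} \approx 240.01$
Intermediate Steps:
$y{\left(d \right)} = d$
$O{\left(Q \right)} = 6 Q^{2}$ ($O{\left(Q \right)} = \left(Q + 5 Q\right) \left(Q + 0\right) = 6 Q Q = 6 Q^{2}$)
$15 \left(-2 - 2\right)^{2} + \frac{1}{2 + O{\left(y{\left(4 \right)} \right)}} = 15 \left(-2 - 2\right)^{2} + \frac{1}{2 + 6 \cdot 4^{2}} = 15 \left(-4\right)^{2} + \frac{1}{2 + 6 \cdot 16} = 15 \cdot 16 + \frac{1}{2 + 96} = 240 + \frac{1}{98} = \frac{23521}{98}$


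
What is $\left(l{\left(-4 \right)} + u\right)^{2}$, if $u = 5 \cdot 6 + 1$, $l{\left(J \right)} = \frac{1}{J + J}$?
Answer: $\frac{61009}{64} \approx 953.27$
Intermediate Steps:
$l{\left(J \right)} = \frac{1}{2 J}$
$u = 31$ ($u = 30 + 1 = 31$)
$\left(l{\left(-4 \right)} + u\right)^{2} = \left(\frac{1}{2 \left(-4\right)} + 31\right)^{2} = \left(\frac{1}{2} \left(- \frac{1}{4}\right) + 31\right)^{2} = \left(- \frac{1}{8} + 31\right)^{2} = \left(\frac{247}{8}\right)^{2} = \frac{61009}{64}$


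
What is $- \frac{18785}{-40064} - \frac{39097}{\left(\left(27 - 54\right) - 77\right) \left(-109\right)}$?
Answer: $- \frac{169179431}{56770688} \approx -2.98$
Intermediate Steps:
$- \frac{18785}{-40064} - \frac{39097}{\left(\left(27 - 54\right) - 77\right) \left(-109\right)} = \left(-18785\right) \left(- \frac{1}{40064}\right) - \frac{39097}{\left(-27 - 77\right) \left(-109\right)} = \frac{18785}{40064} - \frac{39097}{\left(-104\right) \left(-109\right)} = \frac{18785}{40064} - \frac{39097}{11336} = - \frac{169179431}{56770688}$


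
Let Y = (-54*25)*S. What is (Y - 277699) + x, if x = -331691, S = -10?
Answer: -595890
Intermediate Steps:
Y = 13500 (Y = -54*25*(-10) = -1350*(-10) = 13500)
(Y - 277699) + x = (13500 - 277699) - 331691 = -264199 - 331691 = -595890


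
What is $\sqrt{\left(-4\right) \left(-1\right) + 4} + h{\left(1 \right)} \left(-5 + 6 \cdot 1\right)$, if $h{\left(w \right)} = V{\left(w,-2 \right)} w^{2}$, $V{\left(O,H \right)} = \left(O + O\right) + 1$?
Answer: $3 + 2 \sqrt{2} \approx 5.8284$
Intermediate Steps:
$V{\left(O,H \right)} = 1 + 2 O$ ($V{\left(O,H \right)} = 2 O + 1 = 1 + 2 O$)
$h{\left(w \right)} = w^{2} \left(1 + 2 w\right)$ ($h{\left(w \right)} = \left(1 + 2 w\right) w^{2} = w^{2} \left(1 + 2 w\right)$)
$\sqrt{\left(-4\right) \left(-1\right) + 4} + h{\left(1 \right)} \left(-5 + 6 \cdot 1\right) = \sqrt{\left(-4\right) \left(-1\right) + 4} + 1^{2} \left(1 + 2 \cdot 1\right) \left(-5 + 6 \cdot 1\right) = \sqrt{4 + 4} + 1 \left(1 + 2\right) \left(-5 + 6\right) = \sqrt{8} + 1 \cdot 3 \cdot 1 = 2 \sqrt{2} + 3 \cdot 1 = 2 \sqrt{2} + 3 = 3 + 2 \sqrt{2}$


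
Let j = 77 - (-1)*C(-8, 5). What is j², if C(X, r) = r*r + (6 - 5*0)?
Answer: 11664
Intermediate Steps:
C(X, r) = 6 + r² (C(X, r) = r² + (6 + 0) = r² + 6 = 6 + r²)
j = 108 (j = 77 - (-1)*(6 + 5²) = 77 - (-1)*(6 + 25) = 77 - (-1)*31 = 77 - 1*(-31) = 77 + 31 = 108)
j² = 108² = 11664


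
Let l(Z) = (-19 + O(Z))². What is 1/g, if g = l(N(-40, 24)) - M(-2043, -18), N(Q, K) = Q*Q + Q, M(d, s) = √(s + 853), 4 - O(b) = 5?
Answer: 80/31833 + √835/159165 ≈ 0.0026947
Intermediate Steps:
O(b) = -1 (O(b) = 4 - 1*5 = 4 - 5 = -1)
M(d, s) = √(853 + s)
N(Q, K) = Q + Q² (N(Q, K) = Q² + Q = Q + Q²)
l(Z) = 400 (l(Z) = (-19 - 1)² = (-20)² = 400)
g = 400 - √835 (g = 400 - √(853 - 18) = 400 - √835 ≈ 371.10)
1/g = 1/(400 - √835)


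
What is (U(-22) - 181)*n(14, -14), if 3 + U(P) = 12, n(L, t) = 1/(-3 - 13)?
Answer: 43/4 ≈ 10.750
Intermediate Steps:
n(L, t) = -1/16 (n(L, t) = 1/(-16) = -1/16)
U(P) = 9 (U(P) = -3 + 12 = 9)
(U(-22) - 181)*n(14, -14) = (9 - 181)*(-1/16) = -172*(-1/16) = 43/4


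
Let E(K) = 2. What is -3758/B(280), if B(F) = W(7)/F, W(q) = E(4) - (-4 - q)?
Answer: -1052240/13 ≈ -80942.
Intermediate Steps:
W(q) = 6 + q (W(q) = 2 - (-4 - q) = 2 + (4 + q) = 6 + q)
B(F) = 13/F (B(F) = (6 + 7)/F = 13/F)
-3758/B(280) = -3758/(13/280) = -3758/(13*(1/280)) = -3758/13/280 = -3758*280/13 = -1052240/13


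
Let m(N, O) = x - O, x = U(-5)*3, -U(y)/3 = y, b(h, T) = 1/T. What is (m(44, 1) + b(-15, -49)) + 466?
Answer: 24989/49 ≈ 509.98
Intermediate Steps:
U(y) = -3*y
x = 45 (x = -3*(-5)*3 = 15*3 = 45)
m(N, O) = 45 - O
(m(44, 1) + b(-15, -49)) + 466 = ((45 - 1*1) + 1/(-49)) + 466 = ((45 - 1) - 1/49) + 466 = (44 - 1/49) + 466 = 2155/49 + 466 = 24989/49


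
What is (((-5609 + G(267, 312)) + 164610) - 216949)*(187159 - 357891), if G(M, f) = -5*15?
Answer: 9906382836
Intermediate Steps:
G(M, f) = -75
(((-5609 + G(267, 312)) + 164610) - 216949)*(187159 - 357891) = (((-5609 - 75) + 164610) - 216949)*(187159 - 357891) = ((-5684 + 164610) - 216949)*(-170732) = (158926 - 216949)*(-170732) = -58023*(-170732) = 9906382836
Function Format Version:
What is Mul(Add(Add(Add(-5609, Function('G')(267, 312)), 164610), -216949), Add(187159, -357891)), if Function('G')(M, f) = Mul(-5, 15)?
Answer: 9906382836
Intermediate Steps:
Function('G')(M, f) = -75
Mul(Add(Add(Add(-5609, Function('G')(267, 312)), 164610), -216949), Add(187159, -357891)) = Mul(Add(Add(Add(-5609, -75), 164610), -216949), Add(187159, -357891)) = Mul(Add(Add(-5684, 164610), -216949), -170732) = Mul(Add(158926, -216949), -170732) = Mul(-58023, -170732) = 9906382836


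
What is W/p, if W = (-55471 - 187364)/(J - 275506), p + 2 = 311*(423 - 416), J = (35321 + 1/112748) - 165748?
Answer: 1825277372/6636379413035 ≈ 0.00027504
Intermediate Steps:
J = -14705383395/112748 (J = (35321 + 1/112748) - 165748 = 3982372109/112748 - 165748 = -14705383395/112748 ≈ -1.3043e+5)
p = 2175 (p = -2 + 311*(423 - 416) = -2 + 311*7 = -2 + 2177 = 2175)
W = 27379160580/45768133883 (W = (-55471 - 187364)/(-14705383395/112748 - 275506) = -242835/(-45768133883/112748) = -242835*(-112748/45768133883) = 27379160580/45768133883 ≈ 0.59821)
W/p = (27379160580/45768133883)/2175 = (27379160580/45768133883)*(1/2175) = 1825277372/6636379413035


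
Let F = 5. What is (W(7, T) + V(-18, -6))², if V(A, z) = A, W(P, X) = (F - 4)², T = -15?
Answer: 289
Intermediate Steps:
W(P, X) = 1 (W(P, X) = (5 - 4)² = 1² = 1)
(W(7, T) + V(-18, -6))² = (1 - 18)² = (-17)² = 289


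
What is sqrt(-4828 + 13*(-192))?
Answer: 2*I*sqrt(1831) ≈ 85.58*I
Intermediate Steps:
sqrt(-4828 + 13*(-192)) = sqrt(-4828 - 2496) = sqrt(-7324) = 2*I*sqrt(1831)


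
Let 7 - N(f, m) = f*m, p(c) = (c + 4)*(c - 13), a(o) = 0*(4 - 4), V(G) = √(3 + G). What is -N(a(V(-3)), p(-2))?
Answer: -7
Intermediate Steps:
a(o) = 0 (a(o) = 0*0 = 0)
p(c) = (-13 + c)*(4 + c) (p(c) = (4 + c)*(-13 + c) = (-13 + c)*(4 + c))
N(f, m) = 7 - f*m
-N(a(V(-3)), p(-2)) = -(7 - 1*0*(-52 + (-2)² - 9*(-2))) = -(7 - 1*0*(-52 + 4 + 18)) = -(7 - 1*0*(-30)) = -(7 + 0) = -1*7 = -7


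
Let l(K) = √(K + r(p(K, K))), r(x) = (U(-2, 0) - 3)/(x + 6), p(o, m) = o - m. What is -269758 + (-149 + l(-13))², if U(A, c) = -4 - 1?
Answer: -269758 + (447 - I*√129)²/9 ≈ -2.4757e+5 - 1128.2*I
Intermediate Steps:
U(A, c) = -5
r(x) = -8/(6 + x) (r(x) = (-5 - 3)/(x + 6) = -8/(6 + x))
l(K) = √(-4/3 + K) (l(K) = √(K - 8/(6 + (K - K))) = √(K - 8/(6 + 0)) = √(K - 8/6) = √(K - 8*⅙) = √(K - 4/3) = √(-4/3 + K))
-269758 + (-149 + l(-13))² = -269758 + (-149 + √(-12 + 9*(-13))/3)² = -269758 + (-149 + √(-12 - 117)/3)² = -269758 + (-149 + √(-129)/3)² = -269758 + (-149 + (I*√129)/3)² = -269758 + (-149 + I*√129/3)²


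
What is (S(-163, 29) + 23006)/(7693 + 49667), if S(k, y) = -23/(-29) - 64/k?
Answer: 108754967/271140720 ≈ 0.40110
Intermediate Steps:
S(k, y) = 23/29 - 64/k (S(k, y) = -23*(-1/29) - 64/k = 23/29 - 64/k)
(S(-163, 29) + 23006)/(7693 + 49667) = ((23/29 - 64/(-163)) + 23006)/(7693 + 49667) = ((23/29 - 64*(-1/163)) + 23006)/57360 = ((23/29 + 64/163) + 23006)*(1/57360) = (5605/4727 + 23006)*(1/57360) = (108754967/4727)*(1/57360) = 108754967/271140720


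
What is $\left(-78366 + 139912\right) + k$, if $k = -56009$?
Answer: $5537$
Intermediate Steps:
$\left(-78366 + 139912\right) + k = \left(-78366 + 139912\right) - 56009 = 61546 - 56009 = 5537$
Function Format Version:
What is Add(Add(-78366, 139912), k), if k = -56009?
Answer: 5537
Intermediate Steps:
Add(Add(-78366, 139912), k) = Add(Add(-78366, 139912), -56009) = Add(61546, -56009) = 5537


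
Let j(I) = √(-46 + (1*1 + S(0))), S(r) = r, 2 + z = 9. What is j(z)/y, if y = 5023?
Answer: 3*I*√5/5023 ≈ 0.0013355*I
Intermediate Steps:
z = 7 (z = -2 + 9 = 7)
j(I) = 3*I*√5 (j(I) = √(-46 + (1*1 + 0)) = √(-46 + (1 + 0)) = √(-46 + 1) = √(-45) = 3*I*√5)
j(z)/y = (3*I*√5)/5023 = (3*I*√5)*(1/5023) = 3*I*√5/5023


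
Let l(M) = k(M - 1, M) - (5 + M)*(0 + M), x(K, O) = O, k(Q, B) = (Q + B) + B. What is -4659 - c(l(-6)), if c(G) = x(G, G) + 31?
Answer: -4665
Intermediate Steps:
k(Q, B) = Q + 2*B (k(Q, B) = (B + Q) + B = Q + 2*B)
l(M) = -1 + 3*M - M*(5 + M) (l(M) = ((M - 1) + 2*M) - (5 + M)*(0 + M) = ((-1 + M) + 2*M) - (5 + M)*M = (-1 + 3*M) - M*(5 + M) = -1 + 3*M - M*(5 + M))
c(G) = 31 + G (c(G) = G + 31 = 31 + G)
-4659 - c(l(-6)) = -4659 - (31 + (-1 - 1*(-6)² - 2*(-6))) = -4659 - (31 + (-1 - 1*36 + 12)) = -4659 - (31 + (-1 - 36 + 12)) = -4659 - (31 - 25) = -4659 - 1*6 = -4659 - 6 = -4665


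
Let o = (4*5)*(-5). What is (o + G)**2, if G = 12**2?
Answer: 1936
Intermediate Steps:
G = 144
o = -100 (o = 20*(-5) = -100)
(o + G)**2 = (-100 + 144)**2 = 44**2 = 1936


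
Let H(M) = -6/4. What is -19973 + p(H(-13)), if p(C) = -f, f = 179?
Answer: -20152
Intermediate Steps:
H(M) = -3/2 (H(M) = -6*¼ = -3/2)
p(C) = -179 (p(C) = -1*179 = -179)
-19973 + p(H(-13)) = -19973 - 179 = -20152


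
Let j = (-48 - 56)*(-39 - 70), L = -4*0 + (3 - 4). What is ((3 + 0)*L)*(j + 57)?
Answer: -34179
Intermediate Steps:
L = -1 (L = 0 - 1 = -1)
j = 11336 (j = -104*(-109) = 11336)
((3 + 0)*L)*(j + 57) = ((3 + 0)*(-1))*(11336 + 57) = (3*(-1))*11393 = -3*11393 = -34179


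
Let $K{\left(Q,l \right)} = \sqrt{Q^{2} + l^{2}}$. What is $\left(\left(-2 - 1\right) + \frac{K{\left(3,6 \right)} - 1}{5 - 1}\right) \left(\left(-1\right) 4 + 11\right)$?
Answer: $- \frac{91}{4} + \frac{21 \sqrt{5}}{4} \approx -11.011$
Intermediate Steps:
$\left(\left(-2 - 1\right) + \frac{K{\left(3,6 \right)} - 1}{5 - 1}\right) \left(\left(-1\right) 4 + 11\right) = \left(\left(-2 - 1\right) + \frac{\sqrt{3^{2} + 6^{2}} - 1}{5 - 1}\right) \left(\left(-1\right) 4 + 11\right) = \left(-3 + \frac{\sqrt{9 + 36} - 1}{4}\right) \left(-4 + 11\right) = \left(-3 + \left(\sqrt{45} - 1\right) \frac{1}{4}\right) 7 = \left(-3 + \left(3 \sqrt{5} - 1\right) \frac{1}{4}\right) 7 = \left(-3 + \left(-1 + 3 \sqrt{5}\right) \frac{1}{4}\right) 7 = \left(-3 - \left(\frac{1}{4} - \frac{3 \sqrt{5}}{4}\right)\right) 7 = \left(- \frac{13}{4} + \frac{3 \sqrt{5}}{4}\right) 7 = - \frac{91}{4} + \frac{21 \sqrt{5}}{4}$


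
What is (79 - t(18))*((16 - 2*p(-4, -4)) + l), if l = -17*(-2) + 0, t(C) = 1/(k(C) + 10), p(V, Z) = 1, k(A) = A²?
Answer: 633240/167 ≈ 3791.9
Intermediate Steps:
t(C) = 1/(10 + C²) (t(C) = 1/(C² + 10) = 1/(10 + C²))
l = 34 (l = 34 + 0 = 34)
(79 - t(18))*((16 - 2*p(-4, -4)) + l) = (79 - 1/(10 + 18²))*((16 - 2*1) + 34) = (79 - 1/(10 + 324))*((16 - 2) + 34) = (79 - 1/334)*(14 + 34) = (79 - 1*1/334)*48 = (79 - 1/334)*48 = (26385/334)*48 = 633240/167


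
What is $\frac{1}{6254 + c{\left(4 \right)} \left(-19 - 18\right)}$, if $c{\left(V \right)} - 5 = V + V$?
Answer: $\frac{1}{5773} \approx 0.00017322$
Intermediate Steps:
$c{\left(V \right)} = 5 + 2 V$ ($c{\left(V \right)} = 5 + \left(V + V\right) = 5 + 2 V$)
$\frac{1}{6254 + c{\left(4 \right)} \left(-19 - 18\right)} = \frac{1}{6254 + \left(5 + 2 \cdot 4\right) \left(-19 - 18\right)} = \frac{1}{6254 + \left(5 + 8\right) \left(-37\right)} = \frac{1}{6254 + 13 \left(-37\right)} = \frac{1}{6254 - 481} = \frac{1}{5773}$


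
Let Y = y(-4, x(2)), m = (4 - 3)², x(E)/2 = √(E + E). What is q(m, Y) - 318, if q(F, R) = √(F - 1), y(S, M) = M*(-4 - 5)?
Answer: -318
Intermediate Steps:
x(E) = 2*√2*√E (x(E) = 2*√(E + E) = 2*√(2*E) = 2*(√2*√E) = 2*√2*√E)
m = 1 (m = 1² = 1)
y(S, M) = -9*M (y(S, M) = M*(-9) = -9*M)
Y = -36 (Y = -18*√2*√2 = -9*4 = -36)
q(F, R) = √(-1 + F)
q(m, Y) - 318 = √(-1 + 1) - 318 = √0 - 318 = 0 - 318 = -318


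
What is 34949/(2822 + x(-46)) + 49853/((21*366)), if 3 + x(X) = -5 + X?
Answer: 203305559/10637424 ≈ 19.112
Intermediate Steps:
x(X) = -8 + X (x(X) = -3 + (-5 + X) = -8 + X)
34949/(2822 + x(-46)) + 49853/((21*366)) = 34949/(2822 + (-8 - 46)) + 49853/((21*366)) = 34949/(2822 - 54) + 49853/7686 = 34949/2768 + 49853*(1/7686) = 34949*(1/2768) + 49853/7686 = 34949/2768 + 49853/7686 = 203305559/10637424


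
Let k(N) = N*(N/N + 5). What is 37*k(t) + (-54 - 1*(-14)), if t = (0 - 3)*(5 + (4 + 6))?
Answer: -10030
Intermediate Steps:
t = -45 (t = -3*(5 + 10) = -3*15 = -45)
k(N) = 6*N (k(N) = N*(1 + 5) = N*6 = 6*N)
37*k(t) + (-54 - 1*(-14)) = 37*(6*(-45)) + (-54 - 1*(-14)) = 37*(-270) + (-54 + 14) = -9990 - 40 = -10030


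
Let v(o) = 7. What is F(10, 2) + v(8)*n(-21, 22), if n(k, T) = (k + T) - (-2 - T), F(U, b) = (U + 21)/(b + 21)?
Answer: 4056/23 ≈ 176.35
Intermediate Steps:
F(U, b) = (21 + U)/(21 + b)
n(k, T) = 2 + k + 2*T (n(k, T) = (T + k) + (2 + T) = 2 + k + 2*T)
F(10, 2) + v(8)*n(-21, 22) = (21 + 10)/(21 + 2) + 7*(2 - 21 + 2*22) = 31/23 + 7*(2 - 21 + 44) = (1/23)*31 + 7*25 = 31/23 + 175 = 4056/23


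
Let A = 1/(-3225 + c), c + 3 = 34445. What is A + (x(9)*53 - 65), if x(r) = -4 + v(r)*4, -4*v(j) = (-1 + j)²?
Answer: -114535172/31217 ≈ -3669.0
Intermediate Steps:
c = 34442 (c = -3 + 34445 = 34442)
v(j) = -(-1 + j)²/4
A = 1/31217 (A = 1/(-3225 + 34442) = 1/31217 ≈ 3.2034e-5)
x(r) = -4 - (-1 + r)² (x(r) = -4 - (-1 + r)²/4*4 = -4 - (-1 + r)²)
A + (x(9)*53 - 65) = 1/31217 + ((-4 - (-1 + 9)²)*53 - 65) = 1/31217 + ((-4 - 1*8²)*53 - 65) = 1/31217 + ((-4 - 1*64)*53 - 65) = 1/31217 + ((-4 - 64)*53 - 65) = 1/31217 + (-68*53 - 65) = 1/31217 + (-3604 - 65) = 1/31217 - 3669 = -114535172/31217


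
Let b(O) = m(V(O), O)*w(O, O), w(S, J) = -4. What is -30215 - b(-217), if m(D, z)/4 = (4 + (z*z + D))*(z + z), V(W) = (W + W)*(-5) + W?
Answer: -340605639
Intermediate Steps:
V(W) = -9*W (V(W) = (2*W)*(-5) + W = -10*W + W = -9*W)
m(D, z) = 8*z*(4 + D + z²) (m(D, z) = 4*((4 + (z*z + D))*(z + z)) = 4*((4 + (z² + D))*(2*z)) = 4*((4 + (D + z²))*(2*z)) = 4*((4 + D + z²)*(2*z)) = 4*(2*z*(4 + D + z²)) = 8*z*(4 + D + z²))
b(O) = -32*O*(4 + O² - 9*O) (b(O) = (8*O*(4 - 9*O + O²))*(-4) = (8*O*(4 + O² - 9*O))*(-4) = -32*O*(4 + O² - 9*O))
-30215 - b(-217) = -30215 - 32*(-217)*(-4 - 1*(-217)² + 9*(-217)) = -30215 - 32*(-217)*(-4 - 1*47089 - 1953) = -30215 - 32*(-217)*(-4 - 47089 - 1953) = -30215 - 32*(-217)*(-49046) = -30215 - 1*340575424 = -30215 - 340575424 = -340605639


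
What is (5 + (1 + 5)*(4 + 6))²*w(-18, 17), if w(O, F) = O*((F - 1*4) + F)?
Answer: -2281500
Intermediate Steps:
w(O, F) = O*(-4 + 2*F) (w(O, F) = O*((F - 4) + F) = O*((-4 + F) + F) = O*(-4 + 2*F))
(5 + (1 + 5)*(4 + 6))²*w(-18, 17) = (5 + (1 + 5)*(4 + 6))²*(2*(-18)*(-2 + 17)) = (5 + 6*10)²*(2*(-18)*15) = (5 + 60)²*(-540) = 65²*(-540) = 4225*(-540) = -2281500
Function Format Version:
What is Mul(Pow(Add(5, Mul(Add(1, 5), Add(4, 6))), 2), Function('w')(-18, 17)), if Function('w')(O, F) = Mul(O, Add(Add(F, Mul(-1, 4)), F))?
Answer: -2281500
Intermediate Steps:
Function('w')(O, F) = Mul(O, Add(-4, Mul(2, F))) (Function('w')(O, F) = Mul(O, Add(Add(F, -4), F)) = Mul(O, Add(Add(-4, F), F)) = Mul(O, Add(-4, Mul(2, F))))
Mul(Pow(Add(5, Mul(Add(1, 5), Add(4, 6))), 2), Function('w')(-18, 17)) = Mul(Pow(Add(5, Mul(Add(1, 5), Add(4, 6))), 2), Mul(2, -18, Add(-2, 17))) = Mul(Pow(Add(5, Mul(6, 10)), 2), Mul(2, -18, 15)) = Mul(Pow(Add(5, 60), 2), -540) = Mul(Pow(65, 2), -540) = Mul(4225, -540) = -2281500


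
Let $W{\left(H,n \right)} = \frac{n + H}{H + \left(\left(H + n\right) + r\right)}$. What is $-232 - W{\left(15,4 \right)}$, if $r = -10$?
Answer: $- \frac{5587}{24} \approx -232.79$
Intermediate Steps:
$W{\left(H,n \right)} = \frac{H + n}{-10 + n + 2 H}$ ($W{\left(H,n \right)} = \frac{n + H}{H - \left(10 - H - n\right)} = \frac{H + n}{H + \left(-10 + H + n\right)} = \frac{H + n}{-10 + n + 2 H}$)
$-232 - W{\left(15,4 \right)} = -232 - \frac{15 + 4}{-10 + 4 + 2 \cdot 15} = -232 - \frac{1}{-10 + 4 + 30} \cdot 19 = -232 - \frac{1}{24} \cdot 19 = -232 - \frac{19}{24} = - \frac{5587}{24}$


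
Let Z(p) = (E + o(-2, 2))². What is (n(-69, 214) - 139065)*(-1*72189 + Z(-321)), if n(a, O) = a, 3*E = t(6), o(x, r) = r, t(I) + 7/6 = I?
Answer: 542275020079/54 ≈ 1.0042e+10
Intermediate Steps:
t(I) = -7/6 + I
E = 29/18 (E = (-7/6 + 6)/3 = (⅓)*(29/6) = 29/18 ≈ 1.6111)
Z(p) = 4225/324 (Z(p) = (29/18 + 2)² = (65/18)² = 4225/324)
(n(-69, 214) - 139065)*(-1*72189 + Z(-321)) = (-69 - 139065)*(-1*72189 + 4225/324) = -139134*(-72189 + 4225/324) = -139134*(-23385011/324) = 542275020079/54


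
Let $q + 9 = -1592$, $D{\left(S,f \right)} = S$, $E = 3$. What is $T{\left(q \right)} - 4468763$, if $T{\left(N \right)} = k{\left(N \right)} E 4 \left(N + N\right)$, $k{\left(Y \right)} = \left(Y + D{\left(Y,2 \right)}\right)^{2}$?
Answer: $-393958209659$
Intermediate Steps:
$k{\left(Y \right)} = 4 Y^{2}$ ($k{\left(Y \right)} = \left(Y + Y\right)^{2} = \left(2 Y\right)^{2} = 4 Y^{2}$)
$q = -1601$ ($q = -9 - 1592 = -1601$)
$T{\left(N \right)} = 96 N^{3}$ ($T{\left(N \right)} = 4 N^{2} \cdot 3 \cdot 4 \left(N + N\right) = 12 N^{2} \cdot 4 \cdot 2 N = 48 N^{2} \cdot 2 N = 96 N^{3}$)
$T{\left(q \right)} - 4468763 = 96 \left(-1601\right)^{3} - 4468763 = 96 \left(-4103684801\right) - 4468763 = -393953740896 - 4468763 = -393958209659$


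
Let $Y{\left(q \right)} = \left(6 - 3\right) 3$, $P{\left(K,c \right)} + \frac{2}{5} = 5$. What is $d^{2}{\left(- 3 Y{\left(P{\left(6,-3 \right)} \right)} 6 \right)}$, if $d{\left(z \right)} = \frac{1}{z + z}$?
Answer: $\frac{1}{104976} \approx 9.526 \cdot 10^{-6}$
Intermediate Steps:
$P{\left(K,c \right)} = \frac{23}{5}$ ($P{\left(K,c \right)} = - \frac{2}{5} + 5 = \frac{23}{5}$)
$Y{\left(q \right)} = 9$ ($Y{\left(q \right)} = 3 \cdot 3 = 9$)
$d{\left(z \right)} = \frac{1}{2 z}$
$d^{2}{\left(- 3 Y{\left(P{\left(6,-3 \right)} \right)} 6 \right)} = \left(\frac{1}{2 \left(-3\right) 9 \cdot 6}\right)^{2} = \left(\frac{1}{2 \left(\left(-27\right) 6\right)}\right)^{2} = \left(\frac{1}{2 \left(-162\right)}\right)^{2} = \left(\frac{1}{2} \left(- \frac{1}{162}\right)\right)^{2} = \left(- \frac{1}{324}\right)^{2} = \frac{1}{104976}$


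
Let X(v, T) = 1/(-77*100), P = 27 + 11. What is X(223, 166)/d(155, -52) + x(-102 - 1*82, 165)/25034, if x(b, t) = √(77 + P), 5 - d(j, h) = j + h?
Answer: 1/754600 + √115/25034 ≈ 0.00042970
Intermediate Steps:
P = 38
X(v, T) = -1/7700 (X(v, T) = -1/77*1/100 = -1/7700)
d(j, h) = 5 - h - j (d(j, h) = 5 - (j + h) = 5 - (h + j) = 5 + (-h - j) = 5 - h - j)
x(b, t) = √115 (x(b, t) = √(77 + 38) = √115)
X(223, 166)/d(155, -52) + x(-102 - 1*82, 165)/25034 = -1/(7700*(5 - 1*(-52) - 1*155)) + √115/25034 = -1/(7700*(5 + 52 - 155)) + √115*(1/25034) = -1/7700/(-98) + √115/25034 = -1/7700*(-1/98) + √115/25034 = 1/754600 + √115/25034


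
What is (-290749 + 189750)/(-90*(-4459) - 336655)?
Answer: -100999/64655 ≈ -1.5621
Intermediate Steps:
(-290749 + 189750)/(-90*(-4459) - 336655) = -100999/(401310 - 336655) = -100999/64655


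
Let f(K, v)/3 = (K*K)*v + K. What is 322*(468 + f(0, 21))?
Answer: 150696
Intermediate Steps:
f(K, v) = 3*K + 3*v*K**2 (f(K, v) = 3*((K*K)*v + K) = 3*(K**2*v + K) = 3*(v*K**2 + K) = 3*(K + v*K**2) = 3*K + 3*v*K**2)
322*(468 + f(0, 21)) = 322*(468 + 3*0*(1 + 0*21)) = 322*(468 + 3*0*(1 + 0)) = 322*(468 + 3*0*1) = 322*(468 + 0) = 322*468 = 150696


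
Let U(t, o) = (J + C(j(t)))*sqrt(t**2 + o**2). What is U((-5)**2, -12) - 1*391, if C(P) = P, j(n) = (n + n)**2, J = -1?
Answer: -391 + 2499*sqrt(769) ≈ 68908.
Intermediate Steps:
j(n) = 4*n**2 (j(n) = (2*n)**2 = 4*n**2)
U(t, o) = sqrt(o**2 + t**2)*(-1 + 4*t**2) (U(t, o) = (-1 + 4*t**2)*sqrt(t**2 + o**2) = (-1 + 4*t**2)*sqrt(o**2 + t**2) = sqrt(o**2 + t**2)*(-1 + 4*t**2))
U((-5)**2, -12) - 1*391 = sqrt((-12)**2 + ((-5)**2)**2)*(-1 + 4*((-5)**2)**2) - 1*391 = sqrt(144 + 25**2)*(-1 + 4*25**2) - 391 = sqrt(144 + 625)*(-1 + 4*625) - 391 = sqrt(769)*(-1 + 2500) - 391 = sqrt(769)*2499 - 391 = 2499*sqrt(769) - 391 = -391 + 2499*sqrt(769)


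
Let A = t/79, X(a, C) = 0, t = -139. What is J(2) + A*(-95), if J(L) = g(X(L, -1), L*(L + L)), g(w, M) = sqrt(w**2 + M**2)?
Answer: 13837/79 ≈ 175.15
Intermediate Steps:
A = -139/79 ≈ -1.7595
g(w, M) = sqrt(M**2 + w**2)
J(L) = 2*sqrt(L**4) (J(L) = sqrt((L*(L + L))**2 + 0**2) = sqrt((L*(2*L))**2 + 0) = sqrt((2*L**2)**2 + 0) = sqrt(4*L**4 + 0) = sqrt(4*L**4) = 2*sqrt(L**4))
J(2) + A*(-95) = 2*sqrt(2**4) - 139/79*(-95) = 2*sqrt(16) + 13205/79 = 2*4 + 13205/79 = 8 + 13205/79 = 13837/79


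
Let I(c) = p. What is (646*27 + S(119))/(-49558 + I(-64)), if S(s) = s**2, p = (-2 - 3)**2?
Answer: -2873/4503 ≈ -0.63802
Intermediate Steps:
p = 25 (p = (-5)**2 = 25)
I(c) = 25
(646*27 + S(119))/(-49558 + I(-64)) = (646*27 + 119**2)/(-49558 + 25) = (17442 + 14161)/(-49533) = 31603*(-1/49533) = -2873/4503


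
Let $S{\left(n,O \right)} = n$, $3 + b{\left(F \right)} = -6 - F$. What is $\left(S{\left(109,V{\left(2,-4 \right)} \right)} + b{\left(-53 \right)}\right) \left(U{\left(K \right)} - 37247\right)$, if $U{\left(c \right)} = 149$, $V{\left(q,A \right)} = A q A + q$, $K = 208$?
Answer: $-5675994$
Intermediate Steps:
$V{\left(q,A \right)} = q + q A^{2}$ ($V{\left(q,A \right)} = q A^{2} + q = q + q A^{2}$)
$b{\left(F \right)} = -9 - F$ ($b{\left(F \right)} = -3 - \left(6 + F\right) = -9 - F$)
$\left(S{\left(109,V{\left(2,-4 \right)} \right)} + b{\left(-53 \right)}\right) \left(U{\left(K \right)} - 37247\right) = \left(109 - -44\right) \left(149 - 37247\right) = \left(109 + \left(-9 + 53\right)\right) \left(-37098\right) = \left(109 + 44\right) \left(-37098\right) = 153 \left(-37098\right) = -5675994$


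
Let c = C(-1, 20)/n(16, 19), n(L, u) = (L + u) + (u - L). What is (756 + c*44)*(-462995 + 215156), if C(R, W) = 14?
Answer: -3636293808/19 ≈ -1.9138e+8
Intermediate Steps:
n(L, u) = 2*u
c = 7/19 (c = 14/((2*19)) = 14/38 = 14*(1/38) = 7/19 ≈ 0.36842)
(756 + c*44)*(-462995 + 215156) = (756 + (7/19)*44)*(-462995 + 215156) = (756 + 308/19)*(-247839) = (14672/19)*(-247839) = -3636293808/19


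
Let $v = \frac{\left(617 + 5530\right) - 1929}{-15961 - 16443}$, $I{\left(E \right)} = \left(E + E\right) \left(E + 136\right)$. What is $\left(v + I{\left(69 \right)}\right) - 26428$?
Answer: $\frac{30166015}{16202} \approx 1861.9$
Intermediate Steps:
$I{\left(E \right)} = 2 E \left(136 + E\right)$
$v = - \frac{2109}{16202}$ ($v = \frac{6147 - 1929}{-32404} = 4218 \left(- \frac{1}{32404}\right) = - \frac{2109}{16202} \approx -0.13017$)
$\left(v + I{\left(69 \right)}\right) - 26428 = \left(- \frac{2109}{16202} + 2 \cdot 69 \left(136 + 69\right)\right) - 26428 = \left(- \frac{2109}{16202} + 2 \cdot 69 \cdot 205\right) - 26428 = \left(- \frac{2109}{16202} + 28290\right) - 26428 = \frac{458352471}{16202} - 26428 = \frac{30166015}{16202}$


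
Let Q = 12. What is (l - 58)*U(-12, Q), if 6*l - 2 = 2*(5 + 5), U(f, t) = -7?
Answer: 1141/3 ≈ 380.33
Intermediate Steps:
l = 11/3 (l = ⅓ + (2*(5 + 5))/6 = ⅓ + (2*10)/6 = ⅓ + (⅙)*20 = ⅓ + 10/3 = 11/3 ≈ 3.6667)
(l - 58)*U(-12, Q) = (11/3 - 58)*(-7) = -163/3*(-7) = 1141/3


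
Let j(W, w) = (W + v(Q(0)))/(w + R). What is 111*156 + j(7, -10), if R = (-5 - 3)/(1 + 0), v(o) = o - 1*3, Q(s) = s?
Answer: 155842/9 ≈ 17316.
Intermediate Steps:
v(o) = -3 + o (v(o) = o - 3 = -3 + o)
R = -8 (R = -8/1 = -8*1 = -8)
j(W, w) = (-3 + W)/(-8 + w) (j(W, w) = (W + (-3 + 0))/(w - 8) = (W - 3)/(-8 + w) = (-3 + W)/(-8 + w))
111*156 + j(7, -10) = 111*156 + (-3 + 7)/(-8 - 10) = 17316 + 4/(-18) = 17316 - 1/18*4 = 17316 - 2/9 = 155842/9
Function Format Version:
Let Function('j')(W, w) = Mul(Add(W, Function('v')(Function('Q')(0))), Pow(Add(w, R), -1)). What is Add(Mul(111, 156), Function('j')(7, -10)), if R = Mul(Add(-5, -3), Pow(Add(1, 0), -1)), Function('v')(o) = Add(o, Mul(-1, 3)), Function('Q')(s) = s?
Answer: Rational(155842, 9) ≈ 17316.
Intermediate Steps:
Function('v')(o) = Add(-3, o) (Function('v')(o) = Add(o, -3) = Add(-3, o))
R = -8 (R = Mul(-8, Pow(1, -1)) = Mul(-8, 1) = -8)
Function('j')(W, w) = Mul(Pow(Add(-8, w), -1), Add(-3, W)) (Function('j')(W, w) = Mul(Add(W, Add(-3, 0)), Pow(Add(w, -8), -1)) = Mul(Add(W, -3), Pow(Add(-8, w), -1)) = Mul(Add(-3, W), Pow(Add(-8, w), -1)) = Mul(Pow(Add(-8, w), -1), Add(-3, W)))
Add(Mul(111, 156), Function('j')(7, -10)) = Add(Mul(111, 156), Mul(Pow(Add(-8, -10), -1), Add(-3, 7))) = Add(17316, Mul(Pow(-18, -1), 4)) = Add(17316, Mul(Rational(-1, 18), 4)) = Add(17316, Rational(-2, 9)) = Rational(155842, 9)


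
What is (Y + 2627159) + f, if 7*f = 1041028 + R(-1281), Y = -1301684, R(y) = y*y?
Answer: 11960314/7 ≈ 1.7086e+6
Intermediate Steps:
R(y) = y**2
f = 2681989/7 (f = (1041028 + (-1281)**2)/7 = (1041028 + 1640961)/7 = (1/7)*2681989 = 2681989/7 ≈ 3.8314e+5)
(Y + 2627159) + f = (-1301684 + 2627159) + 2681989/7 = 1325475 + 2681989/7 = 11960314/7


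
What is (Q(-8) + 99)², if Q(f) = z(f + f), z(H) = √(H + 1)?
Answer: (99 + I*√15)² ≈ 9786.0 + 766.85*I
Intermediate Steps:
z(H) = √(1 + H)
Q(f) = √(1 + 2*f) (Q(f) = √(1 + (f + f)) = √(1 + 2*f))
(Q(-8) + 99)² = (√(1 + 2*(-8)) + 99)² = (√(1 - 16) + 99)² = (√(-15) + 99)² = (I*√15 + 99)² = (99 + I*√15)²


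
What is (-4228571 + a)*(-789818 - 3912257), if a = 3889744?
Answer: 1593189966025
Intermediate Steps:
(-4228571 + a)*(-789818 - 3912257) = (-4228571 + 3889744)*(-789818 - 3912257) = -338827*(-4702075) = 1593189966025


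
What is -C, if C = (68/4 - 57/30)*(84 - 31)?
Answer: -8003/10 ≈ -800.30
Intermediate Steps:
C = 8003/10 (C = (68*(¼) - 57*1/30)*53 = (17 - 19/10)*53 = (151/10)*53 = 8003/10 ≈ 800.30)
-C = -1*8003/10 = -8003/10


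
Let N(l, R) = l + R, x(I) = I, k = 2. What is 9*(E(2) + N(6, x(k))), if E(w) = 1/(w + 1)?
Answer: 75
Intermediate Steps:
E(w) = 1/(1 + w)
N(l, R) = R + l
9*(E(2) + N(6, x(k))) = 9*(1/(1 + 2) + (2 + 6)) = 9*(1/3 + 8) = 9*(25/3) = 75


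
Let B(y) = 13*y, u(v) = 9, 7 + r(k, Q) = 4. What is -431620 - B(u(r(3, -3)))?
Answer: -431737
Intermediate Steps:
r(k, Q) = -3 (r(k, Q) = -7 + 4 = -3)
-431620 - B(u(r(3, -3))) = -431620 - 13*9 = -431620 - 1*117 = -431620 - 117 = -431737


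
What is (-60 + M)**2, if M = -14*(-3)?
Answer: 324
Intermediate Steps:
M = 42
(-60 + M)**2 = (-60 + 42)**2 = (-18)**2 = 324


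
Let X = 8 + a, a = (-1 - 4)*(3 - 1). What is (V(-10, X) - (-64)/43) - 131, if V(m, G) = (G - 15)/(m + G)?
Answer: -66097/516 ≈ -128.09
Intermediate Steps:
a = -10 (a = -5*2 = -10)
X = -2 (X = 8 - 10 = -2)
V(m, G) = (-15 + G)/(G + m)
(V(-10, X) - (-64)/43) - 131 = ((-15 - 2)/(-2 - 10) - (-64)/43) - 131 = (-17/(-12) - (-64)/43) - 131 = (-1/12*(-17) - 1*(-64/43)) - 131 = (17/12 + 64/43) - 131 = 1499/516 - 131 = -66097/516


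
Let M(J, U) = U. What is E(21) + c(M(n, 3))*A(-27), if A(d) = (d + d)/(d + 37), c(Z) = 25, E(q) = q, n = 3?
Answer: -114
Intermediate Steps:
A(d) = 2*d/(37 + d) (A(d) = (2*d)/(37 + d) = 2*d/(37 + d))
E(21) + c(M(n, 3))*A(-27) = 21 + 25*(2*(-27)/(37 - 27)) = 21 + 25*(2*(-27)/10) = 21 + 25*(2*(-27)*(⅒)) = 21 + 25*(-27/5) = 21 - 135 = -114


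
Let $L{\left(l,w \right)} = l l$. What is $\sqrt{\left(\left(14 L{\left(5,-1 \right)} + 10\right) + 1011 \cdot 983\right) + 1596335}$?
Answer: $2 \sqrt{647627} \approx 1609.5$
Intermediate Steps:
$L{\left(l,w \right)} = l^{2}$
$\sqrt{\left(\left(14 L{\left(5,-1 \right)} + 10\right) + 1011 \cdot 983\right) + 1596335} = \sqrt{\left(\left(14 \cdot 5^{2} + 10\right) + 1011 \cdot 983\right) + 1596335} = \sqrt{\left(\left(14 \cdot 25 + 10\right) + 993813\right) + 1596335} = \sqrt{\left(\left(350 + 10\right) + 993813\right) + 1596335} = \sqrt{\left(360 + 993813\right) + 1596335} = \sqrt{994173 + 1596335} = \sqrt{2590508} = 2 \sqrt{647627}$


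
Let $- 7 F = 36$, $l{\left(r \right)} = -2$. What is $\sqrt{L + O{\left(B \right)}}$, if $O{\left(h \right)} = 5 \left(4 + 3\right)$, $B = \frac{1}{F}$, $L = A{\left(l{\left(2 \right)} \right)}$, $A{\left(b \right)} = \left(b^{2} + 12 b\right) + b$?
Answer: $\sqrt{13} \approx 3.6056$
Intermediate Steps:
$A{\left(b \right)} = b^{2} + 13 b$
$L = -22$ ($L = - 2 \left(13 - 2\right) = \left(-2\right) 11 = -22$)
$F = - \frac{36}{7}$ ($F = \left(- \frac{1}{7}\right) 36 = - \frac{36}{7} \approx -5.1429$)
$B = - \frac{7}{36}$ ($B = \frac{1}{- \frac{36}{7}} = - \frac{7}{36} \approx -0.19444$)
$O{\left(h \right)} = 35$ ($O{\left(h \right)} = 5 \cdot 7 = 35$)
$\sqrt{L + O{\left(B \right)}} = \sqrt{-22 + 35} = \sqrt{13}$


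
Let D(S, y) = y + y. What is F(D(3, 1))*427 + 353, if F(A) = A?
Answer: 1207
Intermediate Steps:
D(S, y) = 2*y
F(D(3, 1))*427 + 353 = (2*1)*427 + 353 = 2*427 + 353 = 854 + 353 = 1207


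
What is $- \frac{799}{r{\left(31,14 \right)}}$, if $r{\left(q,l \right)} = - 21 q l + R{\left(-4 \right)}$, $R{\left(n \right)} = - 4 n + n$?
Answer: $\frac{799}{9102} \approx 0.087783$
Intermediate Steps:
$R{\left(n \right)} = - 3 n$
$r{\left(q,l \right)} = 12 - 21 l q$ ($r{\left(q,l \right)} = - 21 q l - -12 = - 21 l q + 12 = 12 - 21 l q$)
$- \frac{799}{r{\left(31,14 \right)}} = - \frac{799}{12 - 294 \cdot 31} = - \frac{799}{12 - 9114} = - \frac{799}{-9102} = \left(-799\right) \left(- \frac{1}{9102}\right) = \frac{799}{9102}$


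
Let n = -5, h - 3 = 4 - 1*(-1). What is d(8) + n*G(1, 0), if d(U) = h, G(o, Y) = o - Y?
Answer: 3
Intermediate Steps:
h = 8 (h = 3 + (4 - 1*(-1)) = 3 + (4 + 1) = 3 + 5 = 8)
d(U) = 8
d(8) + n*G(1, 0) = 8 - 5*(1 - 1*0) = 8 - 5*(1 + 0) = 8 - 5*1 = 8 - 5 = 3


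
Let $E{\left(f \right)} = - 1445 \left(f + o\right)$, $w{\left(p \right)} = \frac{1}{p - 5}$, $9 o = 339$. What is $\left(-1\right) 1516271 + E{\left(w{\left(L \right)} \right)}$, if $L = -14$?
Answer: $- \frac{89525527}{57} \approx -1.5706 \cdot 10^{6}$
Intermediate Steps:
$o = \frac{113}{3}$ ($o = \frac{1}{9} \cdot 339 = \frac{113}{3} \approx 37.667$)
$w{\left(p \right)} = \frac{1}{-5 + p}$
$E{\left(f \right)} = - \frac{163285}{3} - 1445 f$ ($E{\left(f \right)} = - 1445 \left(f + \frac{113}{3}\right) = - 1445 \left(\frac{113}{3} + f\right) = - \frac{163285}{3} - 1445 f$)
$\left(-1\right) 1516271 + E{\left(w{\left(L \right)} \right)} = \left(-1\right) 1516271 - \left(\frac{163285}{3} + \frac{1445}{-5 - 14}\right) = -1516271 - \left(\frac{163285}{3} + \frac{1445}{-19}\right) = -1516271 - \frac{3098080}{57} = - \frac{89525527}{57}$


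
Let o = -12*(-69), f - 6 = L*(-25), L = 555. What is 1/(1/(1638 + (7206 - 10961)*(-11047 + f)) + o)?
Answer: 93561218/77468688505 ≈ 0.0012077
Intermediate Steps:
f = -13869 (f = 6 + 555*(-25) = 6 - 13875 = -13869)
o = 828
1/(1/(1638 + (7206 - 10961)*(-11047 + f)) + o) = 1/(1/(1638 + (7206 - 10961)*(-11047 - 13869)) + 828) = 1/(1/(1638 - 3755*(-24916)) + 828) = 1/(1/(1638 + 93559580) + 828) = 1/(1/93561218 + 828) = 1/(77468688505/93561218) = 93561218/77468688505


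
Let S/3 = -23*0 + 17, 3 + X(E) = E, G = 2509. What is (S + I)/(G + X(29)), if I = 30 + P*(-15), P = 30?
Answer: -123/845 ≈ -0.14556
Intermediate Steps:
X(E) = -3 + E
S = 51 (S = 3*(-23*0 + 17) = 3*(0 + 17) = 3*17 = 51)
I = -420 (I = 30 + 30*(-15) = 30 - 450 = -420)
(S + I)/(G + X(29)) = (51 - 420)/(2509 + (-3 + 29)) = -369/(2509 + 26) = -369/2535 = -369*1/2535 = -123/845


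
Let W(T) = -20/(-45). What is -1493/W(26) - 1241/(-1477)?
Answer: -19841485/5908 ≈ -3358.4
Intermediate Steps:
W(T) = 4/9 (W(T) = -20*(-1/45) = 4/9)
-1493/W(26) - 1241/(-1477) = -1493/4/9 - 1241/(-1477) = -1493*9/4 - 1241*(-1/1477) = -13437/4 + 1241/1477 = -19841485/5908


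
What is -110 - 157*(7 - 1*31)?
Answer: 3658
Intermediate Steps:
-110 - 157*(7 - 1*31) = -110 - 157*(7 - 31) = -110 - 157*(-24) = -110 + 3768 = 3658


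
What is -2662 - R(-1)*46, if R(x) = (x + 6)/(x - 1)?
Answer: -2547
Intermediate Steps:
R(x) = (6 + x)/(-1 + x)
-2662 - R(-1)*46 = -2662 - (6 - 1)/(-1 - 1)*46 = -2662 - 5/(-2)*46 = -2662 - (-1/2*5)*46 = -2662 - (-5)*46/2 = -2662 - 1*(-115) = -2662 + 115 = -2547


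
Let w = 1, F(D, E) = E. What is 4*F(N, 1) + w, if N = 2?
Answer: 5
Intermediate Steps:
4*F(N, 1) + w = 4*1 + 1 = 4 + 1 = 5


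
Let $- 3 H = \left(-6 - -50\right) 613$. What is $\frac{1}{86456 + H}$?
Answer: $\frac{3}{232396} \approx 1.2909 \cdot 10^{-5}$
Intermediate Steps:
$H = - \frac{26972}{3}$ ($H = - \frac{\left(-6 - -50\right) 613}{3} = - \frac{\left(-6 + 50\right) 613}{3} = - \frac{44 \cdot 613}{3} = \left(- \frac{1}{3}\right) 26972 = - \frac{26972}{3} \approx -8990.7$)
$\frac{1}{86456 + H} = \frac{1}{86456 - \frac{26972}{3}} = \frac{1}{\frac{232396}{3}} = \frac{3}{232396}$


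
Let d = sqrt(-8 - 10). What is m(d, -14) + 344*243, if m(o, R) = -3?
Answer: 83589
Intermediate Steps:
d = 3*I*sqrt(2) (d = sqrt(-18) = 3*I*sqrt(2) ≈ 4.2426*I)
m(d, -14) + 344*243 = -3 + 344*243 = -3 + 83592 = 83589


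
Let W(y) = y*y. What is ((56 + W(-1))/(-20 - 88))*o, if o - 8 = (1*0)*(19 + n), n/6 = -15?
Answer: -38/9 ≈ -4.2222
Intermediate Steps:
n = -90 (n = 6*(-15) = -90)
o = 8 (o = 8 + (1*0)*(19 - 90) = 8 + 0*(-71) = 8 + 0 = 8)
W(y) = y**2
((56 + W(-1))/(-20 - 88))*o = ((56 + (-1)**2)/(-20 - 88))*8 = ((56 + 1)/(-108))*8 = (57*(-1/108))*8 = -19/36*8 = -38/9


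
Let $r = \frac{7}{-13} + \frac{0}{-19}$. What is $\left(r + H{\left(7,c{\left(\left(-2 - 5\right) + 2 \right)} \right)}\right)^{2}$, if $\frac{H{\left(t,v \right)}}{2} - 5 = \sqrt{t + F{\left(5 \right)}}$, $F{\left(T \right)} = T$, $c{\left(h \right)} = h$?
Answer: $\frac{23241}{169} + \frac{984 \sqrt{3}}{13} \approx 268.62$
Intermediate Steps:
$H{\left(t,v \right)} = 10 + 2 \sqrt{5 + t}$ ($H{\left(t,v \right)} = 10 + 2 \sqrt{t + 5} = 10 + 2 \sqrt{5 + t}$)
$r = - \frac{7}{13}$ ($r = 7 \left(- \frac{1}{13}\right) + 0 \left(- \frac{1}{19}\right) = - \frac{7}{13} + 0 = - \frac{7}{13} \approx -0.53846$)
$\left(r + H{\left(7,c{\left(\left(-2 - 5\right) + 2 \right)} \right)}\right)^{2} = \left(- \frac{7}{13} + \left(10 + 2 \sqrt{5 + 7}\right)\right)^{2} = \left(- \frac{7}{13} + \left(10 + 2 \sqrt{12}\right)\right)^{2} = \left(- \frac{7}{13} + \left(10 + 2 \cdot 2 \sqrt{3}\right)\right)^{2} = \left(- \frac{7}{13} + \left(10 + 4 \sqrt{3}\right)\right)^{2} = \left(\frac{123}{13} + 4 \sqrt{3}\right)^{2}$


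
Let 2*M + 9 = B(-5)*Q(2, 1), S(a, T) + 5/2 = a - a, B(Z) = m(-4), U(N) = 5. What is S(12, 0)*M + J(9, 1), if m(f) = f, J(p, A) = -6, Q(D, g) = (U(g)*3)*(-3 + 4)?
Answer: 321/4 ≈ 80.250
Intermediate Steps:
Q(D, g) = 15 (Q(D, g) = (5*3)*(-3 + 4) = 15*1 = 15)
B(Z) = -4
S(a, T) = -5/2 (S(a, T) = -5/2 + (a - a) = -5/2 + 0 = -5/2)
M = -69/2 (M = -9/2 + (-4*15)/2 = -9/2 + (½)*(-60) = -9/2 - 30 = -69/2 ≈ -34.500)
S(12, 0)*M + J(9, 1) = -5/2*(-69/2) - 6 = 345/4 - 6 = 321/4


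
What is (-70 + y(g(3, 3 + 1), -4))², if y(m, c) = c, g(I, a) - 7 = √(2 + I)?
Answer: 5476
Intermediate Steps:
g(I, a) = 7 + √(2 + I)
(-70 + y(g(3, 3 + 1), -4))² = (-70 - 4)² = (-74)² = 5476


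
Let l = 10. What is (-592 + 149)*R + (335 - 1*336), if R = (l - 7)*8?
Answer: -10633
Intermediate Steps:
R = 24 (R = (10 - 7)*8 = 3*8 = 24)
(-592 + 149)*R + (335 - 1*336) = (-592 + 149)*24 + (335 - 1*336) = -443*24 + (335 - 336) = -10632 - 1 = -10633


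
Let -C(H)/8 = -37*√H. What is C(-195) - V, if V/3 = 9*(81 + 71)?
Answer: -4104 + 296*I*√195 ≈ -4104.0 + 4133.4*I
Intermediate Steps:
V = 4104 (V = 3*(9*(81 + 71)) = 3*(9*152) = 3*1368 = 4104)
C(H) = 296*√H (C(H) = -(-296)*√H = 296*√H)
C(-195) - V = 296*√(-195) - 1*4104 = 296*(I*√195) - 4104 = 296*I*√195 - 4104 = -4104 + 296*I*√195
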